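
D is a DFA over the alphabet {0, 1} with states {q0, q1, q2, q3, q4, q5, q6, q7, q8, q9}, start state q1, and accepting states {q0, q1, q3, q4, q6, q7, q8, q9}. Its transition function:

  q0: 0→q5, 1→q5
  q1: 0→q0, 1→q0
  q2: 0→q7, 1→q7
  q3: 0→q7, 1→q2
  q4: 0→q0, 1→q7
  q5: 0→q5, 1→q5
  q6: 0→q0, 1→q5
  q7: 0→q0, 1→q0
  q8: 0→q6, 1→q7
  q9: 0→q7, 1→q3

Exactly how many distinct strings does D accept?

3

The useful subgraph on states {q0, q1} is acyclic, so L(D) is finite; the longest accepting path visits 2 useful states, giving maximum string length 1.
Counting accepting paths from q1 by length: 1 of length 0, 2 of length 1. Total 3.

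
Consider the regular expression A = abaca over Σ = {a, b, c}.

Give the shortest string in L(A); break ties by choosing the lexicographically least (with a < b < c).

abaca

By inspection of the expression, no string of length less than 5 matches, and abaca is the lexicographically first match of length 5.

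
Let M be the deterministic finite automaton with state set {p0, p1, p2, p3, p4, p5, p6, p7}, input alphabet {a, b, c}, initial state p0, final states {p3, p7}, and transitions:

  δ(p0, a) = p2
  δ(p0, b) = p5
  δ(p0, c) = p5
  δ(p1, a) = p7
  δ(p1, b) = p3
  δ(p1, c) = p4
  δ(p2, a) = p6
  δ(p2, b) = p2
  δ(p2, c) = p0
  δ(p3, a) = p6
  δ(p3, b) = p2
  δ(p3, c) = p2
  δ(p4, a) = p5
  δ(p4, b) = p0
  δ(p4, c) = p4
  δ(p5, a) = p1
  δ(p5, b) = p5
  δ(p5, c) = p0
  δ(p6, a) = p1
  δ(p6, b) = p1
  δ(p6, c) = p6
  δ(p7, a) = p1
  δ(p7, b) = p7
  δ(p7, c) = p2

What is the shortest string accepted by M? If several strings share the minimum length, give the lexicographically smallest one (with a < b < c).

baa

A breadth-first search from p0 reaches an accepting state first via the path p0 → p5 → p1 → p7 on input baa.
No string of length < 3 is accepted (BFS exhausts all shorter strings without reaching an accepting state), and baa is the lexicographically least accepting string of length 3.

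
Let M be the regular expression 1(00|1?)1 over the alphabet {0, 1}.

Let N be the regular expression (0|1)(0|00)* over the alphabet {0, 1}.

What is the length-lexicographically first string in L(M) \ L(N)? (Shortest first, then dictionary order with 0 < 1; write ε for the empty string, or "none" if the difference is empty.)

11

The string 11 is accepted by M but not by N.
No shorter string lies in the difference, and 11 is the lexicographically first length-2 string in L(M) \ L(N).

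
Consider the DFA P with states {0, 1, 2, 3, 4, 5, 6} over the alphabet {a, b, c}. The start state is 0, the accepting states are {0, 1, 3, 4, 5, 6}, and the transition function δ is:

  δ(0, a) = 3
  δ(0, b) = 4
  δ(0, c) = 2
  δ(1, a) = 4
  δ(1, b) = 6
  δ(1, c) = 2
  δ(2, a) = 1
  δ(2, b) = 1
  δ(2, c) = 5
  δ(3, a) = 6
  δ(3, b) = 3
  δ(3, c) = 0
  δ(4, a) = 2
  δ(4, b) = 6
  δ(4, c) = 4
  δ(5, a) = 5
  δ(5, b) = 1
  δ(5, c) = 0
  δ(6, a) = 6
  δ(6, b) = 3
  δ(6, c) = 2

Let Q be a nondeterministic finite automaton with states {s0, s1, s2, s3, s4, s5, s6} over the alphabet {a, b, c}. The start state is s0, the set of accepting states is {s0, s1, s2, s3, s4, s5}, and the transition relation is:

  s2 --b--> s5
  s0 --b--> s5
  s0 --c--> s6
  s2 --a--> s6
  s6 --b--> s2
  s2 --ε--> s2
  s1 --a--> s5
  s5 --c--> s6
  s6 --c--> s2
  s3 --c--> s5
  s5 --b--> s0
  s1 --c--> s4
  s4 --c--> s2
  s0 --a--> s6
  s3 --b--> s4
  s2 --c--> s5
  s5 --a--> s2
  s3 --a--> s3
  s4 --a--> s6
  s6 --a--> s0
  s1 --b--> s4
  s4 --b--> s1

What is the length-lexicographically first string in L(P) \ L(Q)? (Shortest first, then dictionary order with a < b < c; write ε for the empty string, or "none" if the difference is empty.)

a

The string a is accepted by P but not by Q.
No shorter string lies in the difference, and a is the lexicographically first length-1 string in L(P) \ L(Q).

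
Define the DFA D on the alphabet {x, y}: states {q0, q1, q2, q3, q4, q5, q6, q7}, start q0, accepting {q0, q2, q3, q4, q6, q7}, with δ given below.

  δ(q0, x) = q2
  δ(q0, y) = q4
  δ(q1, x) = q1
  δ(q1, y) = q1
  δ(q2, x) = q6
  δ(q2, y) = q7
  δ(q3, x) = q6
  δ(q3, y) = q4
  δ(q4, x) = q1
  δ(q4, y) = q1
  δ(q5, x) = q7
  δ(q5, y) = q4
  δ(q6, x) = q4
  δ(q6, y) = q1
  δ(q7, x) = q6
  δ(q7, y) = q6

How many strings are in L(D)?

10

The useful subgraph on states {q0, q2, q4, q6, q7} is acyclic, so L(D) is finite; the longest accepting path visits 5 useful states, giving maximum string length 4.
Counting accepting paths from q0 by length: 1 of length 0, 2 of length 1, 2 of length 2, 3 of length 3, 2 of length 4. Total 10.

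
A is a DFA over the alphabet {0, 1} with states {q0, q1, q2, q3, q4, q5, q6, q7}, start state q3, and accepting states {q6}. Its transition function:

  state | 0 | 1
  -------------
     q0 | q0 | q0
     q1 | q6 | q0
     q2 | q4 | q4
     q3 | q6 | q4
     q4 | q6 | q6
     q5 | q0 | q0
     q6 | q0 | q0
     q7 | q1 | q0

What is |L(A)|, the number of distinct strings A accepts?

3

The useful subgraph on states {q3, q4, q6} is acyclic, so L(A) is finite; the longest accepting path visits 3 useful states, giving maximum string length 2.
Counting accepting paths from q3 by length: 1 of length 1, 2 of length 2. Total 3.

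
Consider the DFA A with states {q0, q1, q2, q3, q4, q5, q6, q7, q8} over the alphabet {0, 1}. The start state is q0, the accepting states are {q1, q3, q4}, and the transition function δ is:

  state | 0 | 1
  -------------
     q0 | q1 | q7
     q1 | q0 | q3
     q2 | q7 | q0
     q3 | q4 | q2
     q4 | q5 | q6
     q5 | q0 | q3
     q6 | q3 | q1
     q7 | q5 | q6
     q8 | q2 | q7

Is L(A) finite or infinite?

infinite

State q0 is reachable from the start and can reach an accepting state, and it lies on the cycle q0 → q1 → q0.
Traversing that cycle any number of times yields accepted strings of unbounded length, so the language is infinite.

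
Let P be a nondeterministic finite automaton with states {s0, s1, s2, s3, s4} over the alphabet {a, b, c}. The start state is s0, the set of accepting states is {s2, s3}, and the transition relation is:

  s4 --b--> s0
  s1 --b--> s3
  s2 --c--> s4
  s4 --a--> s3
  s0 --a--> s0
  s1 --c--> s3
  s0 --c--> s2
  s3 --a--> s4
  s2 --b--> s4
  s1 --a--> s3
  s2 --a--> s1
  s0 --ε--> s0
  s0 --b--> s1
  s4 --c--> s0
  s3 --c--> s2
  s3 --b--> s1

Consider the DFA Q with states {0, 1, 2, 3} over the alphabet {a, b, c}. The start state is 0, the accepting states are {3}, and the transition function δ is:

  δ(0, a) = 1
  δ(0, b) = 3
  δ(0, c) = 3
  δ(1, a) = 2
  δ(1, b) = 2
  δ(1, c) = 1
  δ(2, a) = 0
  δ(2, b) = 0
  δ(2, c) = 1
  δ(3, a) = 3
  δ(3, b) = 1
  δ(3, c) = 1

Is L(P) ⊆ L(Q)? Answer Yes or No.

No

The string ac is in L(P) but not in L(Q).
So L(P) ⊄ L(Q).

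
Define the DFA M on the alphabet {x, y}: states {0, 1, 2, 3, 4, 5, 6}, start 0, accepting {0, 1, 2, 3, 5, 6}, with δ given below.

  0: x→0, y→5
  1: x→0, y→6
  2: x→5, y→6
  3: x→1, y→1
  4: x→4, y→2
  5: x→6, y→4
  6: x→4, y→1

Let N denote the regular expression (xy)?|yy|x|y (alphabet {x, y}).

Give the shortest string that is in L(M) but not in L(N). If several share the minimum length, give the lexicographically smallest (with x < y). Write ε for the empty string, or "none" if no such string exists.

xx

The string xx is accepted by M but not by N.
No shorter string lies in the difference, and xx is the lexicographically first length-2 string in L(M) \ L(N).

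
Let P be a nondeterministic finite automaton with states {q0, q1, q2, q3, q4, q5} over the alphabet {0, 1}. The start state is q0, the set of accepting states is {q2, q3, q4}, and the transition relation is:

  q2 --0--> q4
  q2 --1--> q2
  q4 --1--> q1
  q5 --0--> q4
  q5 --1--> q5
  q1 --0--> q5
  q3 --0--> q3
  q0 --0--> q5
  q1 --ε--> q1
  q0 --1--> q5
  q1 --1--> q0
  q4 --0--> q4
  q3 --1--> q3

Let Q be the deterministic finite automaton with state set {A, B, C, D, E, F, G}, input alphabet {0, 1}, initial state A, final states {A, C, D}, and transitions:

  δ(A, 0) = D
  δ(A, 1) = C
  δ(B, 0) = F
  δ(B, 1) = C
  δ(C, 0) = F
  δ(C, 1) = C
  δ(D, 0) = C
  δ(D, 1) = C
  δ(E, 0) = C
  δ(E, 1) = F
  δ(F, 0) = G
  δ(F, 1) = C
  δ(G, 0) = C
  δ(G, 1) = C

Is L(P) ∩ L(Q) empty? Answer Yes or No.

The string 00 is accepted by both P and Q.
Hence L(P) ∩ L(Q) ≠ ∅.

No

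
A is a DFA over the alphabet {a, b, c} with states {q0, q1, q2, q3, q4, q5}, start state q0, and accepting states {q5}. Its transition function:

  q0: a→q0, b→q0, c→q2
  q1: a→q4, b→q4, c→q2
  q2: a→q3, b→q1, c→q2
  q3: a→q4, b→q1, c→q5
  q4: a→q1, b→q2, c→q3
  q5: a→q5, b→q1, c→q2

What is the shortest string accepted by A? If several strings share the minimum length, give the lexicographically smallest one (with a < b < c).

cac

A breadth-first search from q0 reaches an accepting state first via the path q0 → q2 → q3 → q5 on input cac.
No string of length < 3 is accepted (BFS exhausts all shorter strings without reaching an accepting state), and cac is the lexicographically least accepting string of length 3.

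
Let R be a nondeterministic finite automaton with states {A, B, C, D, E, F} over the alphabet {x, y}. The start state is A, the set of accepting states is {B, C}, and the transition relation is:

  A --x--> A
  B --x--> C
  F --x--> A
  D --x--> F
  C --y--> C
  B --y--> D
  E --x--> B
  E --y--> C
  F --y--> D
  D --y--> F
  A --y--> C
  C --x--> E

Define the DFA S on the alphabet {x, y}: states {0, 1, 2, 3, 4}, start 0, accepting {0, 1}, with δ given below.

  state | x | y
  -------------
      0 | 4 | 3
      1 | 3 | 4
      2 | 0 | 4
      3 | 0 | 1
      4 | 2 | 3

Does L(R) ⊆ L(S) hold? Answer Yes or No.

No

The string y is in L(R) but not in L(S).
So L(R) ⊄ L(S).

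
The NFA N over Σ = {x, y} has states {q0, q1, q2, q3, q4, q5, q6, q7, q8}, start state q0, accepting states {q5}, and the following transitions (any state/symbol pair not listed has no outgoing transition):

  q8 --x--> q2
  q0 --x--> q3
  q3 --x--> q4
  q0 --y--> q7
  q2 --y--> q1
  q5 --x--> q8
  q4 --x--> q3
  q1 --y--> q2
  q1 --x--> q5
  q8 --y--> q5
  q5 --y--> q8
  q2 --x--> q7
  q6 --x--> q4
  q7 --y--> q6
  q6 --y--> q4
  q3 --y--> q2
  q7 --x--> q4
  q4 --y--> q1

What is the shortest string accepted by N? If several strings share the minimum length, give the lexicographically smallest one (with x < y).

A breadth-first search from q0 reaches an accepting state first via the path q0 → q3 → q4 → q1 → q5 on input xxyx.
No string of length < 4 is accepted (BFS exhausts all shorter strings without reaching an accepting state), and xxyx is the lexicographically least accepting string of length 4.

xxyx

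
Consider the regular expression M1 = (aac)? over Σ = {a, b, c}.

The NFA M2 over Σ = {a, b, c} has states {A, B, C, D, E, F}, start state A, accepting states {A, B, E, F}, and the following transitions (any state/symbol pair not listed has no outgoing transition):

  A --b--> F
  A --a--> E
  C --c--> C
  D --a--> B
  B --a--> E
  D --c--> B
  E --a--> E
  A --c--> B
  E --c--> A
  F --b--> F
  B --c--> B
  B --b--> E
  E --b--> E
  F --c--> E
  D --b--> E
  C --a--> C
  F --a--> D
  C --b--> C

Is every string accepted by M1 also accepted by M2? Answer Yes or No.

Converting the expression M1 to a DFA (subset construction, then merging equivalent states) gives the minimal DFA with states {r0, r1, r2, r3, r4}, start state r0, accepting states {r0, r4} and transitions r0: a→r1, b→r2, c→r2; r1: a→r3, b→r2, c→r2; r2: a→r2, b→r2, c→r2; r3: a→r2, b→r2, c→r4; r4: a→r2, b→r2, c→r2.
Exploring the product automaton M1 × M2 from the start pair (r0, A), following both machines on each input symbol, reaches 9 state pairs: (r0, A), (r1, E), (r2, F), (r2, B), (r3, E), (r2, E), (r2, A), (r2, D), (r4, A).
M1 accepts in {r0, r4} and M2 accepts in {A, B, E, F}. The reachable pairs whose M1-component is accepting are (r0, A), (r4, A); in each of them the M2-component is accepting too, so the product for L(M1) \ L(M2) (M1-component accepting, M2-component rejecting) has no reachable accepting pair and the difference is empty.
Hence every string in L(M1) is also in L(M2).

Yes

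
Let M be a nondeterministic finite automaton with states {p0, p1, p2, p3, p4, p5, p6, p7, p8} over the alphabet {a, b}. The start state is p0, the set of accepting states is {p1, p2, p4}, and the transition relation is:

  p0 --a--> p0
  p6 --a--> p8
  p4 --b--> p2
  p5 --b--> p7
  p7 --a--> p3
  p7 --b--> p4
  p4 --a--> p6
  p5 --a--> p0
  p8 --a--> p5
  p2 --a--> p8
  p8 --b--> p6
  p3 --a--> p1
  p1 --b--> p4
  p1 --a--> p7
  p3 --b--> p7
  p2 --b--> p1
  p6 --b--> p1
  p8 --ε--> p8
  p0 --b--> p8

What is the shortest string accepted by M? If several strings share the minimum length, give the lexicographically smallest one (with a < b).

bbb

A breadth-first search from p0 reaches an accepting state first via the path p0 → p8 → p6 → p1 on input bbb.
No string of length < 3 is accepted (BFS exhausts all shorter strings without reaching an accepting state), and bbb is the lexicographically least accepting string of length 3.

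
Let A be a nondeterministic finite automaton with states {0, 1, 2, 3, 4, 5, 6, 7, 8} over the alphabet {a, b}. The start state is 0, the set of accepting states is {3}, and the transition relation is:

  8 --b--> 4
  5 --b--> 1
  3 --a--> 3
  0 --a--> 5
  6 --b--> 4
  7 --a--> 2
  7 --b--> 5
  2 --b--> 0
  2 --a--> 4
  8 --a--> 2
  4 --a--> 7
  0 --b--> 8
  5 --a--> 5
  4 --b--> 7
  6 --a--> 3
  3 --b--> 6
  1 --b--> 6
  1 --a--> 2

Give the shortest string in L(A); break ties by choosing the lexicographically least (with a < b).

abba

A breadth-first search from 0 reaches an accepting state first via the path 0 → 5 → 1 → 6 → 3 on input abba.
No string of length < 4 is accepted (BFS exhausts all shorter strings without reaching an accepting state), and abba is the lexicographically least accepting string of length 4.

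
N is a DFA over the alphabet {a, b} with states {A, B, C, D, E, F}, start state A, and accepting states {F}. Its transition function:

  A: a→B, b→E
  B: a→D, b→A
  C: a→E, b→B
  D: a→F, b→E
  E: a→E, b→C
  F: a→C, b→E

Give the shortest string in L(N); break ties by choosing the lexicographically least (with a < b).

aaa

A breadth-first search from A reaches an accepting state first via the path A → B → D → F on input aaa.
No string of length < 3 is accepted (BFS exhausts all shorter strings without reaching an accepting state), and aaa is the lexicographically least accepting string of length 3.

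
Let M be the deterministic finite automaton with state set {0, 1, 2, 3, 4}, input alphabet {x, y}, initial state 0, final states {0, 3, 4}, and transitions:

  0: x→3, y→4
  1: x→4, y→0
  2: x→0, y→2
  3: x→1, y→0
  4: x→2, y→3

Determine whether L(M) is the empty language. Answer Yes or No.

The empty string ε is accepted: the run 0 ends in the accepting state 0.
Since at least one string is accepted, L(M) is not empty.

No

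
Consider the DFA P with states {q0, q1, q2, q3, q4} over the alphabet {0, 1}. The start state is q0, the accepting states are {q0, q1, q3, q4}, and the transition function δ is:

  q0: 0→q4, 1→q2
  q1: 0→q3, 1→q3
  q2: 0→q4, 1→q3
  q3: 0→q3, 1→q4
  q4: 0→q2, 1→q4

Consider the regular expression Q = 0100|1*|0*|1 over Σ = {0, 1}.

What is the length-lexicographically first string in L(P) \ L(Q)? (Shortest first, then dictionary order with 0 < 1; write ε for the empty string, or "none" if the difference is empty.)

01

The string 01 is accepted by P but not by Q.
No shorter string lies in the difference, and 01 is the lexicographically first length-2 string in L(P) \ L(Q).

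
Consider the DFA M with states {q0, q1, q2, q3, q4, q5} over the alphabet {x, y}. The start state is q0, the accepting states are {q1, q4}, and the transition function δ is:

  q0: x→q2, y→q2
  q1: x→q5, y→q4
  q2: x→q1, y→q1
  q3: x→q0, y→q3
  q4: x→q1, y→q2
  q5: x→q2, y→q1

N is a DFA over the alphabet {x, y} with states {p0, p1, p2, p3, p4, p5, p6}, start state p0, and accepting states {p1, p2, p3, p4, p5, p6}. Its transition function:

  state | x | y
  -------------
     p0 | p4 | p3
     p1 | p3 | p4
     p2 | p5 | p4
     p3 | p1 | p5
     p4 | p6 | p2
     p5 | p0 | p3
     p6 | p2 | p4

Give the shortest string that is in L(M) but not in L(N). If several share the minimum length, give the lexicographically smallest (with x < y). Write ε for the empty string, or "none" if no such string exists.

xxxxx

The string xxxxx is accepted by M but not by N.
No shorter string lies in the difference, and xxxxx is the lexicographically first length-5 string in L(M) \ L(N).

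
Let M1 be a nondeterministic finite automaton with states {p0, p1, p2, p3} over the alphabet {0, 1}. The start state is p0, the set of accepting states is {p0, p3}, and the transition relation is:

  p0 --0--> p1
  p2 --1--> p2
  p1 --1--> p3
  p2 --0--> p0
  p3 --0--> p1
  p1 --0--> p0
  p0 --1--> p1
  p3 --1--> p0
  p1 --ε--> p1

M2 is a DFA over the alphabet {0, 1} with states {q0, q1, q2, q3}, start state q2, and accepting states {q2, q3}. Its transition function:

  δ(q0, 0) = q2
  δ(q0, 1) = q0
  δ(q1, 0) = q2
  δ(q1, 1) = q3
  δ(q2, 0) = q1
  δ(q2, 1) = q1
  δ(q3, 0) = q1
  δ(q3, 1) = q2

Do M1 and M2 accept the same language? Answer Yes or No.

Exploring the product automaton M1 × M2 from the start pair (p0, q2), following both machines on each input symbol, reaches 3 state pairs: (p0, q2), (p1, q1), (p3, q3).
M1 accepts in {p0, p3} and M2 accepts in {q2, q3}. In every reachable pair the two components are either both accepting — (p0, q2), (p3, q3) — or both non-accepting, so no string is accepted by exactly one of the machines: L(M1) \ L(M2) and L(M2) \ L(M1) are both empty.
Hence every string is accepted by M1 iff it is accepted by M2, and the two languages coincide.

Yes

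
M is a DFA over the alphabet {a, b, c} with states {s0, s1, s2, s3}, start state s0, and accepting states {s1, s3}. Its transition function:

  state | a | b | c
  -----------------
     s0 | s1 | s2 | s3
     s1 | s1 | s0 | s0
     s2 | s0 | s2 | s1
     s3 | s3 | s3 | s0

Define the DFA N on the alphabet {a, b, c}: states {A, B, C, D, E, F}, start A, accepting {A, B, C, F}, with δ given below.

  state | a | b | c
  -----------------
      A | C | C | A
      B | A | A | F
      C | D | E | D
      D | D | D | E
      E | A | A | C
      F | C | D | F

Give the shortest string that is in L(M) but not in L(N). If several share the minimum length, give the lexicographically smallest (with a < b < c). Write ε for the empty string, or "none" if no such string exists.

The string aa is accepted by M but not by N.
No shorter string lies in the difference, and aa is the lexicographically first length-2 string in L(M) \ L(N).

aa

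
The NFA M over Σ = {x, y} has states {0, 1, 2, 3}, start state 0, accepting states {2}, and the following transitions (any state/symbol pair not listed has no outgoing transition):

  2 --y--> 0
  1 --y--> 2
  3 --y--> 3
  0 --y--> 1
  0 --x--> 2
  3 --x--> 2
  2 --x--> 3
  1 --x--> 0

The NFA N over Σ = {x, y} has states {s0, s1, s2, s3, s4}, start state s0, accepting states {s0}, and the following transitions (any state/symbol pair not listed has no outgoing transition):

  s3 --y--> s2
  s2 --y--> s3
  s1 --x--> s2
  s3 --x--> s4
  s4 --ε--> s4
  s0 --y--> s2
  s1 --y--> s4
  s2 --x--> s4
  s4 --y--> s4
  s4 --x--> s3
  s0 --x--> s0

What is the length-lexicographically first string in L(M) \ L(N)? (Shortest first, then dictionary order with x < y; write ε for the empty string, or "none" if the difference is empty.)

yy

The string yy is accepted by M but not by N.
No shorter string lies in the difference, and yy is the lexicographically first length-2 string in L(M) \ L(N).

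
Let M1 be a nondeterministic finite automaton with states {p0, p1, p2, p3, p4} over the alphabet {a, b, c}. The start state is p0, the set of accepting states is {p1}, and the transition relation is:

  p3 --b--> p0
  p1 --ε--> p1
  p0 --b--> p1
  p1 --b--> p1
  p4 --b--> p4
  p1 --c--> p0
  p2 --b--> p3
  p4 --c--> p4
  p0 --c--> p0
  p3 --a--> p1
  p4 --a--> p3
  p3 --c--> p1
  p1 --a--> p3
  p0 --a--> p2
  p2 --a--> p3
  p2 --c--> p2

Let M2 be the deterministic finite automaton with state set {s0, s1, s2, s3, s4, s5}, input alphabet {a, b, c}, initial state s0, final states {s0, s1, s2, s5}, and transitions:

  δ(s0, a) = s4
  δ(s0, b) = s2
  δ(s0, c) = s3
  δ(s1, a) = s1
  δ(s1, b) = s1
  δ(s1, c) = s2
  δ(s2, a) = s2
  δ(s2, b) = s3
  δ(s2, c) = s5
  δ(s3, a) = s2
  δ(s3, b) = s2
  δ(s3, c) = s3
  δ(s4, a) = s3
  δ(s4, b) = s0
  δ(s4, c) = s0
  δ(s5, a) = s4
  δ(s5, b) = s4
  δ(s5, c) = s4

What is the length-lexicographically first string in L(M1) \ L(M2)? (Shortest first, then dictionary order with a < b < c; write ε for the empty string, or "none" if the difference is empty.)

The string bb is accepted by M1 but not by M2.
No shorter string lies in the difference, and bb is the lexicographically first length-2 string in L(M1) \ L(M2).

bb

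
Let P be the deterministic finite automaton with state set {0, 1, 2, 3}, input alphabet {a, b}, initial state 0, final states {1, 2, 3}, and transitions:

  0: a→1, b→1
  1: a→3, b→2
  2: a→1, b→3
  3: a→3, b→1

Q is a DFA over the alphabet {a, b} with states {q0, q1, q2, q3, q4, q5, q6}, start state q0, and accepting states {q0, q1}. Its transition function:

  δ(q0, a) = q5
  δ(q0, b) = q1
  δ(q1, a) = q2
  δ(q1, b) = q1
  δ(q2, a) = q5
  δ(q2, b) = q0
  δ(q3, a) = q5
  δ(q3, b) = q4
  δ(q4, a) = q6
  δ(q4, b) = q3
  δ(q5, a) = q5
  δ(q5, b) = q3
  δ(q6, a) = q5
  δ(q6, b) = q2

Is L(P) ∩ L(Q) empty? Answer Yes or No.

The string b is accepted by both P and Q.
Hence L(P) ∩ L(Q) ≠ ∅.

No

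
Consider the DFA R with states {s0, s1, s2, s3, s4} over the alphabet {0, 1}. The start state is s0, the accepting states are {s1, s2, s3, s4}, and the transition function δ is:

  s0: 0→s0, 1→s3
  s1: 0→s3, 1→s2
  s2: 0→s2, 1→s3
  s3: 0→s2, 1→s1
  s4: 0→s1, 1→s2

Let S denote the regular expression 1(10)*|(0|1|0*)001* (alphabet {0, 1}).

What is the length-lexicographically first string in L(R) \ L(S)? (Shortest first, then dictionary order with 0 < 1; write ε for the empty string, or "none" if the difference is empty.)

01

The string 01 is accepted by R but not by S.
No shorter string lies in the difference, and 01 is the lexicographically first length-2 string in L(R) \ L(S).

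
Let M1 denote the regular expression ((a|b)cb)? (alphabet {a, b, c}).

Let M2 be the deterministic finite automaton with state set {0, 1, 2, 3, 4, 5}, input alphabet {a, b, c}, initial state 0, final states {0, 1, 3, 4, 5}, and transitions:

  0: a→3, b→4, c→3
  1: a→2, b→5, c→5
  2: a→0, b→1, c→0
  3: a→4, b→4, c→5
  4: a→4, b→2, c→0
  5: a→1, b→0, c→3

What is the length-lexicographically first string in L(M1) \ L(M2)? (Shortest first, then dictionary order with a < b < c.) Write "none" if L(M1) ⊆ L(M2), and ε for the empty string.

Converting the expression M1 to a DFA (subset construction, then merging equivalent states) gives the minimal DFA with states {r0, r1, r2, r3, r4}, start state r0, accepting states {r0, r4} and transitions r0: a→r1, b→r1, c→r2; r1: a→r2, b→r2, c→r3; r2: a→r2, b→r2, c→r2; r3: a→r2, b→r4, c→r2; r4: a→r2, b→r2, c→r2.
Exploring the product automaton M1 × M2 from the start pair (r0, 0), following both machines on each input symbol, reaches 13 state pairs: (r0, 0), (r1, 3), (r1, 4), (r2, 3), (r2, 4), (r3, 5), (r2, 2), (r3, 0), (r2, 5), (r2, 0), (r2, 1), (r4, 0), (r4, 4).
M1 accepts in {r0, r4} and M2 accepts in {0, 1, 3, 4, 5}. The reachable pairs whose M1-component is accepting are (r0, 0), (r4, 0), (r4, 4); in each of them the M2-component is accepting too, so the product for L(M1) \ L(M2) (M1-component accepting, M2-component rejecting) has no reachable accepting pair and the difference is empty.
So every string accepted by M1 is also accepted by M2: L(M1) \ L(M2) = ∅ and there is no such string.

none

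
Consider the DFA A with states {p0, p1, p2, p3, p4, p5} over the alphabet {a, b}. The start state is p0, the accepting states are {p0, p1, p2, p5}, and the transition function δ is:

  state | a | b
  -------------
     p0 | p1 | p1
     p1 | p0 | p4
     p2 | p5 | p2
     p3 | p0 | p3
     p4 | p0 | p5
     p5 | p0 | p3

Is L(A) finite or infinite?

State p0 is reachable from the start and can reach an accepting state, and it lies on the cycle p0 → p1 → p0.
Traversing that cycle any number of times yields accepted strings of unbounded length, so the language is infinite.

infinite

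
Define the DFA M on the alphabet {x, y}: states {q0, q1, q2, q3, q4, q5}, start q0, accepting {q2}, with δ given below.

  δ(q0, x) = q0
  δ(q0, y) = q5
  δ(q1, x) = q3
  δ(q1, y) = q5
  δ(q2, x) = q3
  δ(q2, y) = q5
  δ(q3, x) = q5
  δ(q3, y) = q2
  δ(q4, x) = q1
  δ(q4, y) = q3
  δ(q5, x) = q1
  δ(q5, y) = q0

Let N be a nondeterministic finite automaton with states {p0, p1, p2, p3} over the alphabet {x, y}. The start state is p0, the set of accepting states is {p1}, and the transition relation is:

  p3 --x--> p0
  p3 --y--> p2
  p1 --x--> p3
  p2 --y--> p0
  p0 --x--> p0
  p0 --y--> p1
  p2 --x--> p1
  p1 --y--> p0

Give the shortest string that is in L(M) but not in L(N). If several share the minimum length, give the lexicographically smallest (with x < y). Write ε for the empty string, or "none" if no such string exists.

yxxyxy

The string yxxyxy is accepted by M but not by N.
No shorter string lies in the difference, and yxxyxy is the lexicographically first length-6 string in L(M) \ L(N).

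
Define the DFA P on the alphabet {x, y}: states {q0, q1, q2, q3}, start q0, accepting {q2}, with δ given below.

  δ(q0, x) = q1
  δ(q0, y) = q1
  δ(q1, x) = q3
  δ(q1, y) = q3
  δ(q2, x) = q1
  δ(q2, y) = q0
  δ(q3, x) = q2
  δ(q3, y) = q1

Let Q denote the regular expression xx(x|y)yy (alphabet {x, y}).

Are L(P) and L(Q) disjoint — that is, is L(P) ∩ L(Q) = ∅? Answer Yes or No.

Converting the expression Q to a DFA (subset construction, then merging equivalent states) gives the minimal DFA with states {r0, r1, r2, r3, r4, r5, r6}, start state r0, accepting states {r6} and transitions r0: x→r1, y→r2; r1: x→r3, y→r2; r2: x→r2, y→r2; r3: x→r4, y→r4; r4: x→r2, y→r5; r5: x→r2, y→r6; r6: x→r2, y→r2.
Exploring the product automaton P × Q from the start pair (q0, r0), following both machines on each input symbol, reaches 12 state pairs: (q0, r0), (q1, r1), (q1, r2), (q3, r3), (q3, r2), (q2, r4), (q1, r4), (q2, r2), (q0, r5), (q3, r5), (q0, r2), (q1, r6).
P accepts in {q2} and Q accepts in {r6}; no reachable pair has both components accepting, so no string drives both machines to acceptance simultaneously and L(P) ∩ L(Q) = ∅.
So no string is accepted by both, and the intersection is empty.

Yes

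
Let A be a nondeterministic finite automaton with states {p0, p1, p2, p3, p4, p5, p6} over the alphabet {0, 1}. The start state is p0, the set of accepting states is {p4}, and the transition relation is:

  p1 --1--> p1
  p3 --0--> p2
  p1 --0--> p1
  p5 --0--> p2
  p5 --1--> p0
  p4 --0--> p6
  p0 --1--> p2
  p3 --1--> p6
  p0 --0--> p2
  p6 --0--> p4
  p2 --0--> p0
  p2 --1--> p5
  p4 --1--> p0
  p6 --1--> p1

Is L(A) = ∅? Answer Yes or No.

Yes

The states reachable from the start state are {p0, p2, p5}.
None of the accepting states {p4} is reachable, so no string is accepted and L(A) = ∅.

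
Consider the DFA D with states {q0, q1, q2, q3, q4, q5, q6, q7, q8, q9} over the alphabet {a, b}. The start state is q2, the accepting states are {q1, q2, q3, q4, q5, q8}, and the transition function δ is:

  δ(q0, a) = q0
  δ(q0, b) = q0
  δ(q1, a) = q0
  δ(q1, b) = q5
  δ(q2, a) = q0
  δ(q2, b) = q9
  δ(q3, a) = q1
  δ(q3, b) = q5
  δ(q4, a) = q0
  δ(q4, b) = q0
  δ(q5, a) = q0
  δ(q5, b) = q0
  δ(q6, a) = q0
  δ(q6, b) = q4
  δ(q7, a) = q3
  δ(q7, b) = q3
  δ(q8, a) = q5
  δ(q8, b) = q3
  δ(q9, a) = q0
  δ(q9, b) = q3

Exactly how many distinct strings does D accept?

The useful subgraph on states {q1, q2, q3, q5, q9} is acyclic, so L(D) is finite; the longest accepting path visits 5 useful states, giving maximum string length 4.
Counting accepting paths from q2 by length: 1 of length 0, 1 of length 2, 2 of length 3, 1 of length 4. Total 5.

5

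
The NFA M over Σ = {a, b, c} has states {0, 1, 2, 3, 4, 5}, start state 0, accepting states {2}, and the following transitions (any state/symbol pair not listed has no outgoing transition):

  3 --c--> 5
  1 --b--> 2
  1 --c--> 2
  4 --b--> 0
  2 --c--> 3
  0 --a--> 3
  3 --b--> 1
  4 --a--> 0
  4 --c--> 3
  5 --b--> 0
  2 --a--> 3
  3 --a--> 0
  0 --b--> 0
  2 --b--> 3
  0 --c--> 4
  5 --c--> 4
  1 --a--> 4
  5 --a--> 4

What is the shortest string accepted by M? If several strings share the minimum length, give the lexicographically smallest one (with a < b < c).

A breadth-first search from 0 reaches an accepting state first via the path 0 → 3 → 1 → 2 on input abb.
No string of length < 3 is accepted (BFS exhausts all shorter strings without reaching an accepting state), and abb is the lexicographically least accepting string of length 3.

abb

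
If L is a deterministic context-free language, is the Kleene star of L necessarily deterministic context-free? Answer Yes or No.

L = {c aⁿbⁿ : n≥0} ∪ {cc aⁿb²ⁿ : n≥0} is a DCFL (the number of leading c's fixes which ratio the DPDA checks), but L* is not. Every word of L starts with c, so in a factorisation of the string cc aⁱbʲ (i≥1) into words of L each factor begins at one of the two c's: either the whole string is a single word of L (forcing j = 2i), or it splits as c · (c aⁱbʲ) with c ∈ L (take n = 0) and c aⁱbʲ ∈ L (forcing j = i). Thus L* ∩ cca⁺b* = {cc aⁿbⁿ : n≥1} ∪ {cc aⁿb²ⁿ : n≥1}. A DPDA for L* would give one for this intersection with a regular set, and, started from its configuration after reading cc, one for {aⁿbⁿ : n≥1} ∪ {aⁿb²ⁿ : n≥1}, which no deterministic PDA accepts (a DPDA for it would have a single run on aⁿb²ⁿ, accepting after the prefix aⁿbⁿ and accepting again after n more b's; an ordinary PDA that simulates it on a's and b's and, at any moment when it is accepting, may switch to reading only a fresh letter d while feeding each d to the simulation as a b, would accept aⁱbʲdᵏ (k≥1) exactly when both aⁱbʲ and aⁱbʲ⁺ᵏ are in the language, i.e. its language intersected with the regular set a*b*d⁺ would be exactly {aⁿbⁿdⁿ : n≥1} — impossible, since context-free languages are closed under intersection with regular sets and {aⁿbⁿdⁿ} is not context-free). So L* is not a DCFL.

No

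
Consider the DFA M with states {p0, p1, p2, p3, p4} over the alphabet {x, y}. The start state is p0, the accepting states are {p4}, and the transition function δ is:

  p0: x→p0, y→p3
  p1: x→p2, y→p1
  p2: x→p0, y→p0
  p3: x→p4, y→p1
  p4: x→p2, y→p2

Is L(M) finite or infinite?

infinite

State p0 is reachable from the start and can reach an accepting state, and it lies on the cycle p0 → p0.
Traversing that cycle any number of times yields accepted strings of unbounded length, so the language is infinite.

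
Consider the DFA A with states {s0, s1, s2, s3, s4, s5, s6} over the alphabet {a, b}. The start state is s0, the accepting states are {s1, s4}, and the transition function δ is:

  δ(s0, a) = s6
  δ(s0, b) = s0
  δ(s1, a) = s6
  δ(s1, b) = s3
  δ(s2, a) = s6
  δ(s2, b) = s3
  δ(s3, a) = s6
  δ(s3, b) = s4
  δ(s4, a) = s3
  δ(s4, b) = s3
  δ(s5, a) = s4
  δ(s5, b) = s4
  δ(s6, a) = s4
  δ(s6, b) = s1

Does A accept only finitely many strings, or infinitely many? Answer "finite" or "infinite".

infinite

State s0 is reachable from the start and can reach an accepting state, and it lies on the cycle s0 → s0.
Traversing that cycle any number of times yields accepted strings of unbounded length, so the language is infinite.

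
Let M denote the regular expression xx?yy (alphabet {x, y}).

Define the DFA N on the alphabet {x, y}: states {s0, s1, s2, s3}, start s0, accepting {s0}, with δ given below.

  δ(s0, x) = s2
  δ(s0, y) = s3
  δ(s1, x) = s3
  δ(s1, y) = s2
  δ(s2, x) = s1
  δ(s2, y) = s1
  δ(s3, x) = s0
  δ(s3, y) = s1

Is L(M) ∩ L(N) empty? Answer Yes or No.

Converting the expression M to a DFA (subset construction, then merging equivalent states) gives the minimal DFA with states {m0, m1, m2, m3, m4, m5}, start state m0, accepting states {m5} and transitions m0: x→m1, y→m2; m1: x→m3, y→m4; m2: x→m2, y→m2; m3: x→m2, y→m4; m4: x→m2, y→m5; m5: x→m2, y→m2.
Exploring the product automaton M × N from the start pair (m0, s0), following both machines on each input symbol, reaches 11 state pairs: (m0, s0), (m1, s2), (m2, s3), (m3, s1), (m4, s1), (m2, s0), (m2, s1), (m4, s2), (m5, s2), (m2, s2), (m5, s1).
M accepts in {m5} and N accepts in {s0}; no reachable pair has both components accepting, so no string drives both machines to acceptance simultaneously and L(M) ∩ L(N) = ∅.
So no string is accepted by both, and the intersection is empty.

Yes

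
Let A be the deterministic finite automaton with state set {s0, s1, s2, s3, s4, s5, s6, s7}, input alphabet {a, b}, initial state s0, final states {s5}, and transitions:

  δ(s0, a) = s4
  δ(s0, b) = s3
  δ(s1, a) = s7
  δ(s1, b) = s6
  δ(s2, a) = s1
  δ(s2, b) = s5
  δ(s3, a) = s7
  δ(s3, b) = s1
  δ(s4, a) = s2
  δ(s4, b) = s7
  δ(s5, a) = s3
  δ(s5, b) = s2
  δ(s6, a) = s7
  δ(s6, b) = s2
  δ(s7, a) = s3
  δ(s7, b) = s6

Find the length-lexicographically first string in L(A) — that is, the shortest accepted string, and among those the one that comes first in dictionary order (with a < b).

A breadth-first search from s0 reaches an accepting state first via the path s0 → s4 → s2 → s5 on input aab.
No string of length < 3 is accepted (BFS exhausts all shorter strings without reaching an accepting state), and aab is the lexicographically least accepting string of length 3.

aab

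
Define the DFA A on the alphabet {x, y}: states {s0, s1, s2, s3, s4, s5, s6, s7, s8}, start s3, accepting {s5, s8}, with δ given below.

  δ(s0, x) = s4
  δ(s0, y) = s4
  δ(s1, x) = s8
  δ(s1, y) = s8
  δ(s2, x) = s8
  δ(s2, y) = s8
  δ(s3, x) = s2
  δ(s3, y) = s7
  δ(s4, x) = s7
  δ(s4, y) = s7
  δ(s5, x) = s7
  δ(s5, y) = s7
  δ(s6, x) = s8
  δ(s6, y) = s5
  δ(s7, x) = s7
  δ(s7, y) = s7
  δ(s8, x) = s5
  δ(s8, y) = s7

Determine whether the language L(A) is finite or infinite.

The useful states (reachable from s3 and able to reach an accepting state) are {s2, s3, s5, s8}.
Restricted to these states the transition graph has no cycle, so every accepting path has bounded length and L is finite.

finite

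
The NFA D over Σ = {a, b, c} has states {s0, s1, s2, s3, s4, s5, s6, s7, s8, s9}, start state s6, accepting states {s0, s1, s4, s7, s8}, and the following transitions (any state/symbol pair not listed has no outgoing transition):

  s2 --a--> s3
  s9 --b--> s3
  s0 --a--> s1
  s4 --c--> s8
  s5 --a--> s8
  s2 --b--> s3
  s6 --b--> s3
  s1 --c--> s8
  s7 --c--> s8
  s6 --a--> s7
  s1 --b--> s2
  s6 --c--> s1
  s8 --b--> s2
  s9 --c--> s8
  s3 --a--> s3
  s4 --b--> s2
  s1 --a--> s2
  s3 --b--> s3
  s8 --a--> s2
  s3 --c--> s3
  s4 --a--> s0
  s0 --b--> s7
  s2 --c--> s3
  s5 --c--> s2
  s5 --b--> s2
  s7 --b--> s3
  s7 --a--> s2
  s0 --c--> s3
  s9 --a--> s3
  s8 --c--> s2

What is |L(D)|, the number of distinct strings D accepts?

4

The useful subgraph on states {s1, s6, s7, s8} is acyclic, so L(D) is finite; the longest accepting path visits 3 useful states, giving maximum string length 2.
Counting accepting paths from s6 by length: 2 of length 1, 2 of length 2. Total 4.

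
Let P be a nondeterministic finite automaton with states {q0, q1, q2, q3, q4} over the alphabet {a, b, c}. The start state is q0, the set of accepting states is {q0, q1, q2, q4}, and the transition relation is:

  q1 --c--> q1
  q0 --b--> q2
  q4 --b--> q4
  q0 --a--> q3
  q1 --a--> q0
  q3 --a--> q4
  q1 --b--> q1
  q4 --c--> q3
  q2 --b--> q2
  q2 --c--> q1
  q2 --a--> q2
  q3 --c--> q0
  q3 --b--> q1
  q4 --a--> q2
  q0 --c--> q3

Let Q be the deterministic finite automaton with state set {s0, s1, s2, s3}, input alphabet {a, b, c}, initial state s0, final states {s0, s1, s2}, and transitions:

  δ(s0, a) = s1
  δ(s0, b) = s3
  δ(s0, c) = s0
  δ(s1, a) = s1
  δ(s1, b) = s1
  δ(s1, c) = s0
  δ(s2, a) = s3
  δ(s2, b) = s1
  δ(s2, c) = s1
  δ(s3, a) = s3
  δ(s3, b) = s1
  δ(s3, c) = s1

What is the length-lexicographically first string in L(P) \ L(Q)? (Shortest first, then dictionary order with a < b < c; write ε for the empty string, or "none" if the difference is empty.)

The string b is accepted by P but not by Q.
No shorter string lies in the difference, and b is the lexicographically first length-1 string in L(P) \ L(Q).

b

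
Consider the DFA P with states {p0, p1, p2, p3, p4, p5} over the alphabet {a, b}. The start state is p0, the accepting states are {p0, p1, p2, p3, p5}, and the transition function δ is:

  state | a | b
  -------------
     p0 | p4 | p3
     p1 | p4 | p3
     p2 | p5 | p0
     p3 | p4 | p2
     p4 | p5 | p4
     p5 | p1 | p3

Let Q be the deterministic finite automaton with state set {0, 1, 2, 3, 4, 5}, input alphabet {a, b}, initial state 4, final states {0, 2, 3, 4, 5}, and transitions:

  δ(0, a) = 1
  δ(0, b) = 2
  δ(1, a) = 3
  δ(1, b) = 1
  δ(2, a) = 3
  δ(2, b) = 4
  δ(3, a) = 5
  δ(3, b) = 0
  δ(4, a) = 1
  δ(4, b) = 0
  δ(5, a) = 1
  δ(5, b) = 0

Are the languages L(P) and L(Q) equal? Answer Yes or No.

Exploring the product automaton P × Q from the start pair (p0, 4), following both machines on each input symbol, reaches 6 state pairs: (p0, 4), (p4, 1), (p3, 0), (p5, 3), (p2, 2), (p1, 5).
P accepts in {p0, p1, p2, p3, p5} and Q accepts in {0, 2, 3, 4, 5}. In every reachable pair the two components are either both accepting — (p0, 4), (p3, 0), (p5, 3), (p2, 2), (p1, 5) — or both non-accepting, so no string is accepted by exactly one of the machines: L(P) \ L(Q) and L(Q) \ L(P) are both empty.
Hence every string is accepted by P iff it is accepted by Q, and the two languages coincide.

Yes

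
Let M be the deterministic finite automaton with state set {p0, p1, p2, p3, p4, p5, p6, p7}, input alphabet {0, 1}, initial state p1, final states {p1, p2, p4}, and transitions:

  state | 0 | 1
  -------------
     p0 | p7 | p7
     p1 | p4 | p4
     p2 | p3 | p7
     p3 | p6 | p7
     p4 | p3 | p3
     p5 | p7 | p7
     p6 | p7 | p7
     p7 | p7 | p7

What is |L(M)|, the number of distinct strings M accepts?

The useful subgraph on states {p1, p4} is acyclic, so L(M) is finite; the longest accepting path visits 2 useful states, giving maximum string length 1.
Counting accepting paths from p1 by length: 1 of length 0, 2 of length 1. Total 3.

3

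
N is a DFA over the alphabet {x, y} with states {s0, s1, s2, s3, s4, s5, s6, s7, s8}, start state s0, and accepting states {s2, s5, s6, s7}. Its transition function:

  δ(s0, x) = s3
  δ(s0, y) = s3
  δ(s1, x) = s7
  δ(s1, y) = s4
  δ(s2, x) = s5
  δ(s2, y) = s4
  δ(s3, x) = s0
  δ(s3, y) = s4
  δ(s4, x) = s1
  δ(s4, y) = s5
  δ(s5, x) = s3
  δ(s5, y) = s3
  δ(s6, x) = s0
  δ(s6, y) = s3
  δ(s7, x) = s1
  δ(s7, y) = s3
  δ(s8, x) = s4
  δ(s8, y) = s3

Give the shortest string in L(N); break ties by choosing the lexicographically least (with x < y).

xyy

A breadth-first search from s0 reaches an accepting state first via the path s0 → s3 → s4 → s5 on input xyy.
No string of length < 3 is accepted (BFS exhausts all shorter strings without reaching an accepting state), and xyy is the lexicographically least accepting string of length 3.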